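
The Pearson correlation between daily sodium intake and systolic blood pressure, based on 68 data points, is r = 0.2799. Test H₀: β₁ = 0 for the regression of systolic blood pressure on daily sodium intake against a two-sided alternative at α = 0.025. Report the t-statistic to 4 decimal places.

t = r·√(n − 2)/√(1 − r²) = 0.2799·√66/√0.921656 = 2.3686.
df = n − 2 = 66.
Two-sided p ≈ 0.0208, which is < 0.025, so reject H₀.
There is evidence of a linear association between daily sodium intake and systolic blood pressure.

t = 2.3686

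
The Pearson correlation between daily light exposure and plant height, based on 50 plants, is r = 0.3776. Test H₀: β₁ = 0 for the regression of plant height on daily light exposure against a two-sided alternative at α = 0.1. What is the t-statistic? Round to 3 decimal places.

t = r·√(n − 2)/√(1 − r²) = 0.3776·√48/√0.857418 = 2.825.
df = n − 2 = 48.
Two-sided p ≈ 0.0069, which is < 0.1, so reject H₀.
There is evidence of a linear association between daily light exposure and plant height.

t = 2.825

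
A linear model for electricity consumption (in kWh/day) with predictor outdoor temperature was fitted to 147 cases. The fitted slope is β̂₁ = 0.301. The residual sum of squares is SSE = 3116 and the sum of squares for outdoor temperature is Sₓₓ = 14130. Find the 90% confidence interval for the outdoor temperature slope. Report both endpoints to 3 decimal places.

(0.236, 0.366)

MSE = SSE/(n − 2) = 3116/145 = 21.4897.
SE(β̂₁) = √(MSE/Sₓₓ) = √(21.4897/14130) = 0.0389981.
df = n − 2 = 145.
t* = t_{0.05, 145} = 1.65543.
Margin = t* × SE = 1.65543 × 0.0389981 = 0.06456.
CI: 0.301 ± 0.06456 → (0.236, 0.366).
With 90% confidence, each one-unit increase in outdoor temperature is associated with a change of between 0.236 and 0.366 kWh/day in electricity consumption.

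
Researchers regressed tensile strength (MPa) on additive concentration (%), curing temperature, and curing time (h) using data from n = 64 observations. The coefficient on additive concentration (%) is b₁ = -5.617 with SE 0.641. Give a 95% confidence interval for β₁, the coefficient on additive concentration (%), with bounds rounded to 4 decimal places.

df = n − k − 1 = 64 − 3 − 1 = 60.
t* = t_{0.025, 60} = 2.000298.
Margin = t* × SE = 2.000298 × 0.641 = 1.282191.
CI: -5.617 ± 1.282191 → (-6.8992, -4.3348).
With 95% confidence, each one-unit increase in additive concentration (%) is associated with a change of between -6.8992 and -4.3348 MPa in tensile strength, holding the other predictors fixed.

(-6.8992, -4.3348)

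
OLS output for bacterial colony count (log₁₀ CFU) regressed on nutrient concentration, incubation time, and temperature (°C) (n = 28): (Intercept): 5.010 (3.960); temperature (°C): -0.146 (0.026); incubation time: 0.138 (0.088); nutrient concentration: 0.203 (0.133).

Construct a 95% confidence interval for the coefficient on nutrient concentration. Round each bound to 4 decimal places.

Read off: b = 0.203, SE = 0.133 for nutrient concentration.
df = n − k − 1 = 28 − 3 − 1 = 24.
t* = t_{0.025, 24} = 2.063899.
Margin = t* × SE = 2.063899 × 0.133 = 0.274499.
CI: 0.203 ± 0.274499 → (-0.0715, 0.4775).

(-0.0715, 0.4775)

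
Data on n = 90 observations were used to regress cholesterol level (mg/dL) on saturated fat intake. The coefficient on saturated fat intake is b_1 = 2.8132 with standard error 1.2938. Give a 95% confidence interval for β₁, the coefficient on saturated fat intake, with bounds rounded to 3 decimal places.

df = n − 2 = 90 − 2 = 88.
t* = t_{0.025, 88} = 1.98729.
Margin = t* × SE = 1.98729 × 1.2938 = 2.57116.
CI: 2.8132 ± 2.57116 → (0.242, 5.384).
With 95% confidence, each one-unit increase in saturated fat intake is associated with a change of between 0.242 and 5.384 mg/dL in cholesterol level.

(0.242, 5.384)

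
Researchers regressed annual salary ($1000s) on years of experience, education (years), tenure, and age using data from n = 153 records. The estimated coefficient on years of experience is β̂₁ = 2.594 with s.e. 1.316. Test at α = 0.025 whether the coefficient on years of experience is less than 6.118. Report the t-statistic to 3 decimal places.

H₀: β₁ = 6.118 vs H₁: β₁ < 6.118.
t = (β̂₁ − β₁⁰)/SE = (2.594 − 6.118) / 1.316 = -2.678.
df = n − k − 1 = 153 − 4 − 1 = 148.
One-sided p ≈ 0.0041, which is < 0.025, so reject H₀.
There is evidence that the true slope on years of experience is below 6.118 $1000s per unit, holding the other predictors fixed.

t = -2.678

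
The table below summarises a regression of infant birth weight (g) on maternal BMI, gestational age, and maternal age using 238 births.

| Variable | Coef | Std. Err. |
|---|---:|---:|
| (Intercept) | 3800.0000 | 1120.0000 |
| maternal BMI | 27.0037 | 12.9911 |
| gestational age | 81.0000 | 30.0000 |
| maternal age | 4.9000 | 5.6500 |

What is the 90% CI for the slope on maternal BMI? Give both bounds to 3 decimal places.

(5.550, 48.457)

Read off: b = 27.0037, SE = 12.9911 for maternal BMI.
df = n − k − 1 = 238 − 3 − 1 = 234.
t* = t_{0.05, 234} = 1.651391.
Margin = t* × SE = 1.651391 × 12.9911 = 21.45339.
CI: 27.0037 ± 21.45339 → (5.550, 48.457).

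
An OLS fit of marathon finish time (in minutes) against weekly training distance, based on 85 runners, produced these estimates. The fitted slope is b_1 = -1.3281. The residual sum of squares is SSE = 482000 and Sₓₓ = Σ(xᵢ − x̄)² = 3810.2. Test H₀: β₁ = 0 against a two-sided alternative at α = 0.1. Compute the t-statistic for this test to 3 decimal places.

MSE = SSE/(n − 2) = 482000/83 = 5807.23.
SE(b_1) = √(MSE/Sₓₓ) = √(5807.23/3810.2) = 1.23456.
t = -1.3281 / 1.23456 = -1.076.
df = n − 2 = 83.
Two-sided p ≈ 0.2851, which is ≥ 0.1, so fail to reject H₀.
The data do not give significant evidence of an association between weekly training distance and marathon finish time.

t = -1.076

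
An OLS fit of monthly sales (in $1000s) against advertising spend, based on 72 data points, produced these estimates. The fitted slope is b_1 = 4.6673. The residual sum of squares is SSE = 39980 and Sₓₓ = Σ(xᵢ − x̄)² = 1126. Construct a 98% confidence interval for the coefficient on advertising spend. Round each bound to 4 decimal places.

MSE = SSE/(n − 2) = 39980/70 = 571.143.
SE(b_1) = √(MSE/Sₓₓ) = √(571.143/1126) = 0.712202.
df = n − 2 = 70.
t* = t_{0.01, 70} = 2.380807.
Margin = t* × SE = 2.380807 × 0.712202 = 1.695616.
CI: 4.6673 ± 1.695616 → (2.9717, 6.3629).
With 98% confidence, each one-unit increase in advertising spend is associated with a change of between 2.9717 and 6.3629 $1000s in monthly sales.

(2.9717, 6.3629)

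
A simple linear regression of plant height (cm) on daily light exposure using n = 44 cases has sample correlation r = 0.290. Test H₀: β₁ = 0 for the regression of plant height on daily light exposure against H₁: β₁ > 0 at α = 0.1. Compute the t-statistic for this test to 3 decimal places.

t = r·√(n − 2)/√(1 − r²) = 0.290·√42/√0.9159 = 1.964.
df = n − 2 = 42.
One-sided p ≈ 0.0281, which is < 0.1, so reject H₀.
There is evidence of a linear association between daily light exposure and plant height.

t = 1.964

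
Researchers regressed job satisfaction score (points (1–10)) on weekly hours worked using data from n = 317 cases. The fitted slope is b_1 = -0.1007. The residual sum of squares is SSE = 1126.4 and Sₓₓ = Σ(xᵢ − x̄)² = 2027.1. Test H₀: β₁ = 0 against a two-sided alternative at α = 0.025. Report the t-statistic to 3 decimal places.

MSE = SSE/(n − 2) = 1126.4/315 = 3.57587.
SE(b_1) = √(MSE/Sₓₓ) = √(3.57587/2027.1) = 0.0420004.
t = -0.1007 / 0.0420004 = -2.398.
df = n − 2 = 315.
Two-sided p ≈ 0.0171, which is < 0.025, so reject H₀.
There is evidence that weekly hours worked is associated with job satisfaction score.

t = -2.398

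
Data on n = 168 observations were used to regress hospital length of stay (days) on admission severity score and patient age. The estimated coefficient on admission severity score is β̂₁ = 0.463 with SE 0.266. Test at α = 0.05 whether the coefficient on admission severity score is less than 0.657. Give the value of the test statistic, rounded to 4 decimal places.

H₀: β₁ = 0.657 vs H₁: β₁ < 0.657.
t = (β̂₁ − β₁⁰)/SE = (0.463 − 0.657) / 0.266 = -0.7293.
df = n − k − 1 = 168 − 2 − 1 = 165.
One-sided p ≈ 0.2334, which is ≥ 0.05, so fail to reject H₀.
The data do not give significant evidence that the true slope on admission severity score is below 0.657 days per unit, holding the other predictors fixed.

t = -0.7293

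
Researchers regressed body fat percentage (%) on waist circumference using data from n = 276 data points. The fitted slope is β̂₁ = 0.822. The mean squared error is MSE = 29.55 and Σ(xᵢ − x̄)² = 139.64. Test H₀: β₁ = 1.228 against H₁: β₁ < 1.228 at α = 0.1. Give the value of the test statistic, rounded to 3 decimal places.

SE(β̂₁) = √(MSE/Sₓₓ) = √(29.55/139.64) = 0.460017.
t = (0.822 − 1.228) / 0.460017 = -0.883.
df = n − 2 = 274.
One-sided p ≈ 0.1891, which is ≥ 0.1, so fail to reject H₀.
The data do not give significant evidence that the true slope on waist circumference is below 1.228 % per unit.

t = -0.883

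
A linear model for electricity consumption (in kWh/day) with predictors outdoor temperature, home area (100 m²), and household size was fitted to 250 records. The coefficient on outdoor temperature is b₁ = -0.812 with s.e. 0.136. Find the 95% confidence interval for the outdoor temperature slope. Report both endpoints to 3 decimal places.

(-1.080, -0.544)

df = n − k − 1 = 250 − 3 − 1 = 246.
t* = t_{0.025, 246} = 1.969654.
Margin = t* × SE = 1.969654 × 0.136 = 0.26787.
CI: -0.812 ± 0.26787 → (-1.080, -0.544).
With 95% confidence, each one-unit increase in outdoor temperature is associated with a change of between -1.080 and -0.544 kWh/day in electricity consumption, holding the other predictors fixed.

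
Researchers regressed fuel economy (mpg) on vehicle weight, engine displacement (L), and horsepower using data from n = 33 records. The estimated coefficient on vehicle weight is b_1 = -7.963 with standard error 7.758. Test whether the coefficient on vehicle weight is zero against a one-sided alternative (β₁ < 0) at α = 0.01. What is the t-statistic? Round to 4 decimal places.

H₀: β₁ = 0 vs H₁: β₁ < 0.
t = (b_1 − β₁⁰)/SE = -7.963 / 7.758 = -1.0264.
df = n − k − 1 = 33 − 3 − 1 = 29.
One-sided p ≈ 0.1566, which is ≥ 0.01, so fail to reject H₀.
The data do not give significant evidence that the true slope on vehicle weight is negative, holding the other predictors fixed.

t = -1.0264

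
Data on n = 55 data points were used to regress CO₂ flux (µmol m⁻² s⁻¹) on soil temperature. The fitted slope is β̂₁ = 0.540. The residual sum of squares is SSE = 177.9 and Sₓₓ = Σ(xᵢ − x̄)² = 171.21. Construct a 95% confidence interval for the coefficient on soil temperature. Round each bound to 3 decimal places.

(0.259, 0.821)

MSE = SSE/(n − 2) = 177.9/53 = 3.3566.
SE(β̂₁) = √(MSE/Sₓₓ) = √(3.3566/171.21) = 0.140019.
df = n − 2 = 53.
t* = t_{0.025, 53} = 2.005746.
Margin = t* × SE = 2.005746 × 0.140019 = 0.28084.
CI: 0.540 ± 0.28084 → (0.259, 0.821).
With 95% confidence, each one-unit increase in soil temperature is associated with a change of between 0.259 and 0.821 µmol m⁻² s⁻¹ in CO₂ flux.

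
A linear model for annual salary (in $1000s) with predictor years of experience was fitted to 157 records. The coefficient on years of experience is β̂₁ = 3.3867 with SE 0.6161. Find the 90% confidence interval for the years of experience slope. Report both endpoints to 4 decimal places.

df = n − 2 = 157 − 2 = 155.
t* = t_{0.05, 155} = 1.654744.
Margin = t* × SE = 1.654744 × 0.6161 = 1.019488.
CI: 3.3867 ± 1.019488 → (2.3672, 4.4062).
With 90% confidence, each one-unit increase in years of experience is associated with a change of between 2.3672 and 4.4062 $1000s in annual salary.

(2.3672, 4.4062)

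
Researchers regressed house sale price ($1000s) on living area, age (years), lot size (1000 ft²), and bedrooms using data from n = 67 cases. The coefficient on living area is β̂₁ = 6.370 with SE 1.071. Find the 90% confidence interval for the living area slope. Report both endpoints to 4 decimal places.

(4.5816, 8.1584)

df = n − k − 1 = 67 − 4 − 1 = 62.
t* = t_{0.05, 62} = 1.669804.
Margin = t* × SE = 1.669804 × 1.071 = 1.788360.
CI: 6.370 ± 1.788360 → (4.5816, 8.1584).
With 90% confidence, each one-unit increase in living area is associated with a change of between 4.5816 and 8.1584 $1000s in house sale price, holding the other predictors fixed.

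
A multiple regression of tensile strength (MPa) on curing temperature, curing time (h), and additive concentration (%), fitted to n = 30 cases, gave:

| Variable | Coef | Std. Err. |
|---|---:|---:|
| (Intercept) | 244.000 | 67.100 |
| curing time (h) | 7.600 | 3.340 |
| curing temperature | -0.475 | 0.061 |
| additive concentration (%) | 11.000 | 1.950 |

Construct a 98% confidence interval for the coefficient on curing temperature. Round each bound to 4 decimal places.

Read off: b = -0.475, SE = 0.061 for curing temperature.
df = n − k − 1 = 30 − 3 − 1 = 26.
t* = t_{0.01, 26} = 2.47863.
Margin = t* × SE = 2.47863 × 0.061 = 0.151196.
CI: -0.475 ± 0.151196 → (-0.6262, -0.3238).

(-0.6262, -0.3238)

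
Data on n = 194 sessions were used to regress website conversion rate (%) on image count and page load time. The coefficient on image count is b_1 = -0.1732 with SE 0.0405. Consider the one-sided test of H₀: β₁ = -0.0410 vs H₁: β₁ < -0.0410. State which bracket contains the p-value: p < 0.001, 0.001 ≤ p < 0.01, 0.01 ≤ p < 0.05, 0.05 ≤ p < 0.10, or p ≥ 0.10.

t = (-0.1732 − (-0.0410)) / 0.0405 = -3.264.
df = n − k − 1 = 194 − 2 − 1 = 191.
One-sided p = P(T_{191} < t) ≈ 0.0007.
So p < 0.001.

p < 0.001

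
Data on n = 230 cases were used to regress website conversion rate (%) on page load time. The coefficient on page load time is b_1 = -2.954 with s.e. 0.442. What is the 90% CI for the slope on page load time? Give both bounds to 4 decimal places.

(-3.6840, -2.2240)

df = n − 2 = 230 − 2 = 228.
t* = t_{0.05, 228} = 1.651564.
Margin = t* × SE = 1.651564 × 0.442 = 0.729991.
CI: -2.954 ± 0.729991 → (-3.6840, -2.2240).
With 90% confidence, each one-unit increase in page load time is associated with a change of between -3.6840 and -2.2240 % in website conversion rate.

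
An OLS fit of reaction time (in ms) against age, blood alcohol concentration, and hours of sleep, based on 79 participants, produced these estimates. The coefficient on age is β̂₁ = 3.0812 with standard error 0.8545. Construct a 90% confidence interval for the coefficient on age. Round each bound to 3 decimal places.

df = n − k − 1 = 79 − 3 − 1 = 75.
t* = t_{0.05, 75} = 1.665425.
Margin = t* × SE = 1.665425 × 0.8545 = 1.42311.
CI: 3.0812 ± 1.42311 → (1.658, 4.504).
With 90% confidence, each one-unit increase in age is associated with a change of between 1.658 and 4.504 ms in reaction time, holding the other predictors fixed.

(1.658, 4.504)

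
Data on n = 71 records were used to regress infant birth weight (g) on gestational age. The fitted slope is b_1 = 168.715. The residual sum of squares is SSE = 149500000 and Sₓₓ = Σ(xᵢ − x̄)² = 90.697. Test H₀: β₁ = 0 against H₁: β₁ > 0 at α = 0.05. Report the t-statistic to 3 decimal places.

MSE = SSE/(n − 2) = 149500000/69 = 2.16667e+06.
SE(b_1) = √(MSE/Sₓₓ) = √(2.16667e+06/90.697) = 154.561.
t = 168.715 / 154.561 = 1.092.
df = n − 2 = 69.
One-sided p ≈ 0.1394, which is ≥ 0.05, so fail to reject H₀.
The data do not give significant evidence that the true slope on gestational age is positive.

t = 1.092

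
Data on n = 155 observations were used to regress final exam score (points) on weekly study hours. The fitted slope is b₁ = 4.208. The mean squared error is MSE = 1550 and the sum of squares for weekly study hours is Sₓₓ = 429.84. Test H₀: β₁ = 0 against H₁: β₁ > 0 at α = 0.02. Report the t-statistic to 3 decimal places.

SE(b₁) = √(MSE/Sₓₓ) = √(1550/429.84) = 1.89895.
t = 4.208 / 1.89895 = 2.216.
df = n − 2 = 153.
One-sided p ≈ 0.0141, which is < 0.02, so reject H₀.
There is evidence that the true slope on weekly study hours is positive.

t = 2.216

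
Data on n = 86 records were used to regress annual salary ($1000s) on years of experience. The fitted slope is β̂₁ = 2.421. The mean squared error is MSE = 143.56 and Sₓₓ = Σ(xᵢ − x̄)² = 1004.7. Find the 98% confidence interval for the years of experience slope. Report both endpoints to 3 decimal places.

SE(β̂₁) = √(MSE/Sₓₓ) = √(143.56/1004.7) = 0.378006.
df = n − 2 = 84.
t* = t_{0.01, 84} = 2.371564.
Margin = t* × SE = 2.371564 × 0.378006 = 0.89646.
CI: 2.421 ± 0.89646 → (1.525, 3.317).
With 98% confidence, each one-unit increase in years of experience is associated with a change of between 1.525 and 3.317 $1000s in annual salary.

(1.525, 3.317)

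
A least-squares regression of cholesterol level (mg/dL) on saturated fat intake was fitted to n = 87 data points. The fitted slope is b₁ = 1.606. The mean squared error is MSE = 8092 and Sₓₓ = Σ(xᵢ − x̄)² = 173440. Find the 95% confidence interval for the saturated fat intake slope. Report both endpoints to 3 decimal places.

SE(b₁) = √(MSE/Sₓₓ) = √(8092/173440) = 0.216.
df = n − 2 = 85.
t* = t_{0.025, 85} = 1.988268.
Margin = t* × SE = 1.988268 × 0.216 = 0.42947.
CI: 1.606 ± 0.42947 → (1.177, 2.035).
With 95% confidence, each one-unit increase in saturated fat intake is associated with a change of between 1.177 and 2.035 mg/dL in cholesterol level.

(1.177, 2.035)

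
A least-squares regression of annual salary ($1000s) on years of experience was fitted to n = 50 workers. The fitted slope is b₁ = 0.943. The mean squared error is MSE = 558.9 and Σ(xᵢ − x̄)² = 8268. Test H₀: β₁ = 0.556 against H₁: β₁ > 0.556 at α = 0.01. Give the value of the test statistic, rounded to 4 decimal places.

SE(b₁) = √(MSE/Sₓₓ) = √(558.9/8268) = 0.259996.
t = (0.943 − 0.556) / 0.259996 = 1.4885.
df = n − 2 = 48.
One-sided p ≈ 0.0716, which is ≥ 0.01, so fail to reject H₀.
The data do not give significant evidence that the true slope on years of experience exceeds 0.556 $1000s per unit.

t = 1.4885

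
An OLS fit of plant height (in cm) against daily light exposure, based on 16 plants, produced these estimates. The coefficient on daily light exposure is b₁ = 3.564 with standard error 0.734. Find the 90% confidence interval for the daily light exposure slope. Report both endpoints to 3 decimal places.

(2.271, 4.857)

df = n − 2 = 16 − 2 = 14.
t* = t_{0.05, 14} = 1.76131.
Margin = t* × SE = 1.76131 × 0.734 = 1.29280.
CI: 3.564 ± 1.29280 → (2.271, 4.857).
With 90% confidence, each one-unit increase in daily light exposure is associated with a change of between 2.271 and 4.857 cm in plant height.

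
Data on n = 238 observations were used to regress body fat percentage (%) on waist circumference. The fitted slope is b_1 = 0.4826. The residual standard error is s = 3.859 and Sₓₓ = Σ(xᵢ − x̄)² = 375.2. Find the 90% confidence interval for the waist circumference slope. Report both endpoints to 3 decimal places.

SE(b_1) = s/√Sₓₓ = 3.859/√375.2 = 0.199225.
df = n − 2 = 236.
t* = t_{0.05, 236} = 1.651336.
Margin = t* × SE = 1.651336 × 0.199225 = 0.32899.
CI: 0.4826 ± 0.32899 → (0.154, 0.812).
With 90% confidence, each one-unit increase in waist circumference is associated with a change of between 0.154 and 0.812 % in body fat percentage.

(0.154, 0.812)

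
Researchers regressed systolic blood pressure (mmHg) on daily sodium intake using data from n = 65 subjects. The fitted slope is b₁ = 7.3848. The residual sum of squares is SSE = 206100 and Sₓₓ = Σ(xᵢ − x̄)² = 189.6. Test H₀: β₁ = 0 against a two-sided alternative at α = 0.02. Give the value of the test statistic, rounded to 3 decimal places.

t = 1.778

MSE = SSE/(n − 2) = 206100/63 = 3271.43.
SE(b₁) = √(MSE/Sₓₓ) = √(3271.43/189.6) = 4.15384.
t = 7.3848 / 4.15384 = 1.778.
df = n − 2 = 63.
Two-sided p ≈ 0.0803, which is ≥ 0.02, so fail to reject H₀.
The data do not give significant evidence of an association between daily sodium intake and systolic blood pressure.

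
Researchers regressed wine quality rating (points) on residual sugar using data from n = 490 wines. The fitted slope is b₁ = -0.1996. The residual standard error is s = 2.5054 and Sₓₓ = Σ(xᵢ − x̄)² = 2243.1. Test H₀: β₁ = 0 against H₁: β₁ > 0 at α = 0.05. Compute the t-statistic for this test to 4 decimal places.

t = -3.7732

SE(b₁) = s/√Sₓₓ = 2.5054/√2243.1 = 0.0528996.
t = -0.1996 / 0.0528996 = -3.7732.
df = n − 2 = 488.
One-sided p ≈ 0.9999, which is ≥ 0.05, so fail to reject H₀.
The data do not give significant evidence that the true slope on residual sugar is positive.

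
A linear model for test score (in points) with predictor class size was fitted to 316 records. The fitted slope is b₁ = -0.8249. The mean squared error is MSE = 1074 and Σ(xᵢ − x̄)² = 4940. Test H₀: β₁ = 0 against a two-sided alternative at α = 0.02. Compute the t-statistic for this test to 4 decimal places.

SE(b₁) = √(MSE/Sₓₓ) = √(1074/4940) = 0.466271.
t = -0.8249 / 0.466271 = -1.7691.
df = n − 2 = 314.
Two-sided p ≈ 0.0778, which is ≥ 0.02, so fail to reject H₀.
The data do not give significant evidence of an association between class size and test score.

t = -1.7691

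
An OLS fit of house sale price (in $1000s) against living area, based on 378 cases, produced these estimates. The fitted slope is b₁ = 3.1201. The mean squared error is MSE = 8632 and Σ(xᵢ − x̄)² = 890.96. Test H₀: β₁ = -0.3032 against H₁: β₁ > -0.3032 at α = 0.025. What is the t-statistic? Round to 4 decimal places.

t = 1.0998

SE(b₁) = √(MSE/Sₓₓ) = √(8632/890.96) = 3.11262.
t = (3.1201 − (-0.3032)) / 3.11262 = 1.0998.
df = n − 2 = 376.
One-sided p ≈ 0.1361, which is ≥ 0.025, so fail to reject H₀.
The data do not give significant evidence that the true slope on living area exceeds -0.3032 $1000s per unit.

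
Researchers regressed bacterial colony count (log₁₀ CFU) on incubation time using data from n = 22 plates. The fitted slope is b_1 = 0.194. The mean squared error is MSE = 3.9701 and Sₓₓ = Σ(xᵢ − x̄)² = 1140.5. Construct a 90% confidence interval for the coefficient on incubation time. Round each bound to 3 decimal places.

(0.092, 0.296)

SE(b_1) = √(MSE/Sₓₓ) = √(3.9701/1140.5) = 0.0590001.
df = n − 2 = 20.
t* = t_{0.05, 20} = 1.724718.
Margin = t* × SE = 1.724718 × 0.0590001 = 0.10176.
CI: 0.194 ± 0.10176 → (0.092, 0.296).
With 90% confidence, each one-unit increase in incubation time is associated with a change of between 0.092 and 0.296 log₁₀ CFU in bacterial colony count.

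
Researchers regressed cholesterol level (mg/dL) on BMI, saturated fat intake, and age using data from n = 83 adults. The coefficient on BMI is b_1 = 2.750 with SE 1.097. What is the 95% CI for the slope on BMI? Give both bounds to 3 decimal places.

df = n − k − 1 = 83 − 3 − 1 = 79.
t* = t_{0.025, 79} = 1.99045.
Margin = t* × SE = 1.99045 × 1.097 = 2.18352.
CI: 2.750 ± 2.18352 → (0.566, 4.934).
With 95% confidence, each one-unit increase in BMI is associated with a change of between 0.566 and 4.934 mg/dL in cholesterol level, holding the other predictors fixed.

(0.566, 4.934)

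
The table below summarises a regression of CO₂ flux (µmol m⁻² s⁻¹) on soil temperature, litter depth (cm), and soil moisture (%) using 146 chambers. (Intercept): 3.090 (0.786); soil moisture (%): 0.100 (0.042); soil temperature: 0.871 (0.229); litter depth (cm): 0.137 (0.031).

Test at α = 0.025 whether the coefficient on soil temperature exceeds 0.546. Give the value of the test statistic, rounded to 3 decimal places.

t = 1.419

Read off: b = 0.871, SE = 0.229 for soil temperature.
H₀: β₁ = 0.546 vs H₁: β₁ > 0.546.
t = (0.871 − 0.546) / 0.229 = 1.419.
df = n − k − 1 = 146 − 3 − 1 = 142.
One-sided p ≈ 0.0790, which is ≥ 0.025, so fail to reject H₀.
The data do not give significant evidence that the true slope on soil temperature exceeds 0.546 µmol m⁻² s⁻¹ per unit, holding the other predictors fixed.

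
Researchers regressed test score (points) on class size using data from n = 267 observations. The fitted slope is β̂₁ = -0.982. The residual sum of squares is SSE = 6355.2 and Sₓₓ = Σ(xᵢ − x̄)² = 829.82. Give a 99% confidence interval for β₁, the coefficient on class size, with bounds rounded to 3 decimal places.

(-1.423, -0.541)

MSE = SSE/(n − 2) = 6355.2/265 = 23.9819.
SE(β̂₁) = √(MSE/Sₓₓ) = √(23.9819/829.82) = 0.17.
df = n − 2 = 265.
t* = t_{0.005, 265} = 2.594509.
Margin = t* × SE = 2.594509 × 0.17 = 0.44107.
CI: -0.982 ± 0.44107 → (-1.423, -0.541).
With 99% confidence, each one-unit increase in class size is associated with a change of between -1.423 and -0.541 points in test score.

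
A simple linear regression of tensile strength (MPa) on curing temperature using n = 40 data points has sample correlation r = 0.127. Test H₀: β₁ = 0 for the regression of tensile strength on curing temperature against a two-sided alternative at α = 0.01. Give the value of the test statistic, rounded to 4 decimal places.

t = r·√(n − 2)/√(1 − r²) = 0.127·√38/√0.983871 = 0.7893.
df = n − 2 = 38.
Two-sided p ≈ 0.4349, which is ≥ 0.01, so fail to reject H₀.
The data do not give significant evidence of a linear association between curing temperature and tensile strength.

t = 0.7893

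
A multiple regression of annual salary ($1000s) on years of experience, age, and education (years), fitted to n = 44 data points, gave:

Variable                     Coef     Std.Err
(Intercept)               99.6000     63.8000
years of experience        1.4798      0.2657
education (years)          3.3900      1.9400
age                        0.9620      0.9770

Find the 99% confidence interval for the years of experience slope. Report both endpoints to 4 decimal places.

(0.7612, 2.1984)

Read off: b = 1.4798, SE = 0.2657 for years of experience.
df = n − k − 1 = 44 − 3 − 1 = 40.
t* = t_{0.005, 40} = 2.704459.
Margin = t* × SE = 2.704459 × 0.2657 = 0.718575.
CI: 1.4798 ± 0.718575 → (0.7612, 2.1984).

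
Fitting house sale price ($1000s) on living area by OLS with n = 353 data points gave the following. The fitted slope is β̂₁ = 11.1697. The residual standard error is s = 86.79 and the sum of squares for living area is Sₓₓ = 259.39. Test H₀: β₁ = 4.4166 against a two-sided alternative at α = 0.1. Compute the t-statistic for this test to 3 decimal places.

t = 1.253

SE(β̂₁) = s/√Sₓₓ = 86.79/√259.39 = 5.38881.
t = (11.1697 − 4.4166) / 5.38881 = 1.253.
df = n − 2 = 351.
Two-sided p ≈ 0.2110, which is ≥ 0.1, so fail to reject H₀.
The data are consistent with a true slope of 4.4166 $1000s per unit of living area.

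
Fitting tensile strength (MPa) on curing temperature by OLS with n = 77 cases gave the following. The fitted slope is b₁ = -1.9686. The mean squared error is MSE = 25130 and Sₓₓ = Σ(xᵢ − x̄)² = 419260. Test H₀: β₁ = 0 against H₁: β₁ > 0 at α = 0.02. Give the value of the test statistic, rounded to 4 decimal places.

SE(b₁) = √(MSE/Sₓₓ) = √(25130/419260) = 0.244824.
t = -1.9686 / 0.244824 = -8.0409.
df = n − 2 = 75.
One-sided p ≈ 1.0000, which is ≥ 0.02, so fail to reject H₀.
The data do not give significant evidence that the true slope on curing temperature is positive.

t = -8.0409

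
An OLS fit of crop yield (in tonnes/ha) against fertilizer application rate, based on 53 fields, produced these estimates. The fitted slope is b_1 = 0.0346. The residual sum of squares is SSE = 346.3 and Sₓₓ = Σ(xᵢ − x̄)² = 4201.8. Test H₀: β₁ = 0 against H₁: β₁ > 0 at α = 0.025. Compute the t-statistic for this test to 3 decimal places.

t = 0.861

MSE = SSE/(n − 2) = 346.3/51 = 6.7902.
SE(b_1) = √(MSE/Sₓₓ) = √(6.7902/4201.8) = 0.0401998.
t = 0.0346 / 0.0401998 = 0.861.
df = n − 2 = 51.
One-sided p ≈ 0.1967, which is ≥ 0.025, so fail to reject H₀.
The data do not give significant evidence that the true slope on fertilizer application rate is positive.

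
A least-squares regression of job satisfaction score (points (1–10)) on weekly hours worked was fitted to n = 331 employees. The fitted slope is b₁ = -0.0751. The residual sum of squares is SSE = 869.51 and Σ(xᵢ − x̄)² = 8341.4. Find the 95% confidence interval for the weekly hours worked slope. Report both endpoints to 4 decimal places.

(-0.1101, -0.0401)

MSE = SSE/(n − 2) = 869.51/329 = 2.64289.
SE(b₁) = √(MSE/Sₓₓ) = √(2.64289/8341.4) = 0.0178.
df = n − 2 = 329.
t* = t_{0.025, 329} = 1.967201.
Margin = t* × SE = 1.967201 × 0.0178 = 0.035016.
CI: -0.0751 ± 0.035016 → (-0.1101, -0.0401).
With 95% confidence, each one-unit increase in weekly hours worked is associated with a change of between -0.1101 and -0.0401 points (1–10) in job satisfaction score.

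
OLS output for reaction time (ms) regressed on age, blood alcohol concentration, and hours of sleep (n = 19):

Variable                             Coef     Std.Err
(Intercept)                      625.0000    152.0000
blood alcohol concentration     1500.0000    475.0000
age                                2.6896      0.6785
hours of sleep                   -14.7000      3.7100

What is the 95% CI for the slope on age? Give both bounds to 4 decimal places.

Read off: b = 2.6896, SE = 0.6785 for age.
df = n − k − 1 = 19 − 3 − 1 = 15.
t* = t_{0.025, 15} = 2.13145.
Margin = t* × SE = 2.13145 × 0.6785 = 1.446189.
CI: 2.6896 ± 1.446189 → (1.2434, 4.1358).

(1.2434, 4.1358)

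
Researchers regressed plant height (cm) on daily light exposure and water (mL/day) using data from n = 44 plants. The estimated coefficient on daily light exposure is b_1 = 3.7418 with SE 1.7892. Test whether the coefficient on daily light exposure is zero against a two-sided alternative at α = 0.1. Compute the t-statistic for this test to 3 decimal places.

H₀: β₁ = 0 vs H₁: β₁ ≠ 0.
t = (b_1 − β₁⁰)/SE = 3.7418 / 1.7892 = 2.091.
df = n − k − 1 = 44 − 2 − 1 = 41.
Two-sided p ≈ 0.0427, which is < 0.1, so reject H₀.
There is evidence that daily light exposure is associated with plant height, holding the other predictors fixed.

t = 2.091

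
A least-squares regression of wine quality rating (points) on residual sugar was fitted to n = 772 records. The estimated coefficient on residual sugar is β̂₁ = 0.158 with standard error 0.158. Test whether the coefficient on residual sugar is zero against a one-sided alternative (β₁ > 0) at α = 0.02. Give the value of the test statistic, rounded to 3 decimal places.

t = 1.000

H₀: β₁ = 0 vs H₁: β₁ > 0.
t = (β̂₁ − β₁⁰)/SE = 0.158 / 0.158 = 1.000.
df = n − 2 = 772 − 2 = 770.
One-sided p ≈ 0.1588, which is ≥ 0.02, so fail to reject H₀.
The data do not give significant evidence that the true slope on residual sugar is positive.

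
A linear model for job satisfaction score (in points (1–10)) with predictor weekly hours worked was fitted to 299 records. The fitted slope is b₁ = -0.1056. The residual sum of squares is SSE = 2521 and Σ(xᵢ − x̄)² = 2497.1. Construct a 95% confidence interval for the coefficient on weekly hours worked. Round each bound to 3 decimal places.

(-0.220, 0.009)

MSE = SSE/(n − 2) = 2521/297 = 8.48822.
SE(b₁) = √(MSE/Sₓₓ) = √(8.48822/2497.1) = 0.0583029.
df = n − 2 = 297.
t* = t_{0.025, 297} = 1.967984.
Margin = t* × SE = 1.967984 × 0.0583029 = 0.11474.
CI: -0.1056 ± 0.11474 → (-0.220, 0.009).
With 95% confidence, each one-unit increase in weekly hours worked is associated with a change of between -0.220 and 0.009 points (1–10) in job satisfaction score.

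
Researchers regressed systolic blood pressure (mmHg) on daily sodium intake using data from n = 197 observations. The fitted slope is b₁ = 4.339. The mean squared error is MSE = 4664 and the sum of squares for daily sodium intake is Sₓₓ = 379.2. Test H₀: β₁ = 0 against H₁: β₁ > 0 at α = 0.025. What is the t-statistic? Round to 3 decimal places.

t = 1.237

SE(b₁) = √(MSE/Sₓₓ) = √(4664/379.2) = 3.50708.
t = 4.339 / 3.50708 = 1.237.
df = n − 2 = 195.
One-sided p ≈ 0.1087, which is ≥ 0.025, so fail to reject H₀.
The data do not give significant evidence that the true slope on daily sodium intake is positive.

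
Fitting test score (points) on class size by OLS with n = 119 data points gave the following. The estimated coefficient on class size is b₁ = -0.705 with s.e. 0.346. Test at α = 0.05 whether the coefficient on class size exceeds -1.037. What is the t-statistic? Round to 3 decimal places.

t = 0.960

H₀: β₁ = -1.037 vs H₁: β₁ > -1.037.
t = (b₁ − β₁⁰)/SE = (-0.705 − (-1.037)) / 0.346 = 0.960.
df = n − 2 = 119 − 2 = 117.
One-sided p ≈ 0.1696, which is ≥ 0.05, so fail to reject H₀.
The data do not give significant evidence that the true slope on class size exceeds -1.037 points per unit.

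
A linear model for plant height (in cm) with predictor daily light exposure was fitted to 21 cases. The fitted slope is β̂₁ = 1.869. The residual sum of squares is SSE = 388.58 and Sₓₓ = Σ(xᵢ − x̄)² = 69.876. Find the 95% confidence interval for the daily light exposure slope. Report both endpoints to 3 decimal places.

(0.737, 3.001)

MSE = SSE/(n − 2) = 388.58/19 = 20.4516.
SE(β̂₁) = √(MSE/Sₓₓ) = √(20.4516/69.876) = 0.541003.
df = n − 2 = 19.
t* = t_{0.025, 19} = 2.093024.
Margin = t* × SE = 2.093024 × 0.541003 = 1.13233.
CI: 1.869 ± 1.13233 → (0.737, 3.001).
With 95% confidence, each one-unit increase in daily light exposure is associated with a change of between 0.737 and 3.001 cm in plant height.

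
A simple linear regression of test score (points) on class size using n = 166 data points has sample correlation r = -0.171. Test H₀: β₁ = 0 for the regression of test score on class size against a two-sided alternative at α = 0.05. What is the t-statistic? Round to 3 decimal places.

t = r·√(n − 2)/√(1 − r²) = -0.171·√164/√0.970759 = -2.223.
df = n − 2 = 164.
Two-sided p ≈ 0.0276, which is < 0.05, so reject H₀.
There is evidence of a linear association between class size and test score.

t = -2.223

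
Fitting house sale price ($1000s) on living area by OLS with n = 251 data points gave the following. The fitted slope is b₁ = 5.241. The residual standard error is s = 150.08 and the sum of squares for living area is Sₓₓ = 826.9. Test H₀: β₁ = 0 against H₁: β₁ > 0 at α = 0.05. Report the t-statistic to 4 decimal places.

t = 1.0042

SE(b₁) = s/√Sₓₓ = 150.08/√826.9 = 5.21911.
t = 5.241 / 5.21911 = 1.0042.
df = n − 2 = 249.
One-sided p ≈ 0.1581, which is ≥ 0.05, so fail to reject H₀.
The data do not give significant evidence that the true slope on living area is positive.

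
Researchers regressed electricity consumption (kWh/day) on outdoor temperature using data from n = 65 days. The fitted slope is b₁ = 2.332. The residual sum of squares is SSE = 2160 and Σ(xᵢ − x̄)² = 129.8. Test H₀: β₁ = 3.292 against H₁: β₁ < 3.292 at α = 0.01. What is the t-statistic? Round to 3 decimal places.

t = -1.868

MSE = SSE/(n − 2) = 2160/63 = 34.2857.
SE(b₁) = √(MSE/Sₓₓ) = √(34.2857/129.8) = 0.513948.
t = (2.332 − 3.292) / 0.513948 = -1.868.
df = n − 2 = 63.
One-sided p ≈ 0.0332, which is ≥ 0.01, so fail to reject H₀.
The data do not give significant evidence that the true slope on outdoor temperature is below 3.292 kWh/day per unit.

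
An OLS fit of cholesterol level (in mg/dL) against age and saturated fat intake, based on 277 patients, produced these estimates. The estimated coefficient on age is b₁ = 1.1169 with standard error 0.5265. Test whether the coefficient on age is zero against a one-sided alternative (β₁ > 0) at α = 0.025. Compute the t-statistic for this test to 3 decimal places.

H₀: β₁ = 0 vs H₁: β₁ > 0.
t = (b₁ − β₁⁰)/SE = 1.1169 / 0.5265 = 2.121.
df = n − k − 1 = 277 − 2 − 1 = 274.
One-sided p ≈ 0.0174, which is < 0.025, so reject H₀.
There is evidence that the true slope on age is positive, holding the other predictors fixed.

t = 2.121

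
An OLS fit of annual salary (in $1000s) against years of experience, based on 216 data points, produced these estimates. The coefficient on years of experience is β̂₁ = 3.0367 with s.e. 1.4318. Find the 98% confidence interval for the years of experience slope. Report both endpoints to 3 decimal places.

df = n − 2 = 216 − 2 = 214.
t* = t_{0.01, 214} = 2.343899.
Margin = t* × SE = 2.343899 × 1.4318 = 3.35599.
CI: 3.0367 ± 3.35599 → (-0.319, 6.393).
With 98% confidence, each one-unit increase in years of experience is associated with a change of between -0.319 and 6.393 $1000s in annual salary.

(-0.319, 6.393)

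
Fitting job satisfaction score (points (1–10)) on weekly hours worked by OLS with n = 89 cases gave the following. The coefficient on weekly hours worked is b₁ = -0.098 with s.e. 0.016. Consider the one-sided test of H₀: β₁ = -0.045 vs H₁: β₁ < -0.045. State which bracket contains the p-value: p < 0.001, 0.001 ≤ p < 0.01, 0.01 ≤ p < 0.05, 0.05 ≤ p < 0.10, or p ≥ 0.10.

t = (-0.098 − (-0.045)) / 0.016 = -3.313.
df = n − 2 = 89 − 2 = 87.
One-sided p = P(T_{87} < t) ≈ 0.0007.
So p < 0.001.

p < 0.001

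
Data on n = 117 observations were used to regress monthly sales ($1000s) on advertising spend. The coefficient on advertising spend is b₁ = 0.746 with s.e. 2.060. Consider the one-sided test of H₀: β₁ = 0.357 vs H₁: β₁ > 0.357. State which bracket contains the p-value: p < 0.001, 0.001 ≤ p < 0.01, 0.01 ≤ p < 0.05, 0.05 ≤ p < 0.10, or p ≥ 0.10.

t = (0.746 − 0.357) / 2.060 = 0.189.
df = n − 2 = 117 − 2 = 115.
One-sided p = P(T_{115} > t) ≈ 0.4253.
So p ≥ 0.10.

p ≥ 0.10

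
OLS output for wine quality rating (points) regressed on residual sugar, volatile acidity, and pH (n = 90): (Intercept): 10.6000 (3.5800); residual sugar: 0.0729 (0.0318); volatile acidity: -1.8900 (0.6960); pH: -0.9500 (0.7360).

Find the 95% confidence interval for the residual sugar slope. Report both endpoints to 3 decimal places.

(0.010, 0.136)

Read off: b = 0.0729, SE = 0.0318 for residual sugar.
df = n − k − 1 = 90 − 3 − 1 = 86.
t* = t_{0.025, 86} = 1.987934.
Margin = t* × SE = 1.987934 × 0.0318 = 0.06322.
CI: 0.0729 ± 0.06322 → (0.010, 0.136).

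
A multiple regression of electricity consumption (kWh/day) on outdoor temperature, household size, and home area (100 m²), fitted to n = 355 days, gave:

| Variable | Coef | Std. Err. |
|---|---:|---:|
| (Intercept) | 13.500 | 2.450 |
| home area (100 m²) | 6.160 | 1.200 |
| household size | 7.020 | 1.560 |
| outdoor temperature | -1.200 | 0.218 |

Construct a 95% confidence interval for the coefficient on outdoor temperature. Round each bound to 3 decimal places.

(-1.629, -0.771)

Read off: b = -1.200, SE = 0.218 for outdoor temperature.
df = n − k − 1 = 355 − 3 − 1 = 351.
t* = t_{0.025, 351} = 1.966746.
Margin = t* × SE = 1.966746 × 0.218 = 0.42875.
CI: -1.200 ± 0.42875 → (-1.629, -0.771).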